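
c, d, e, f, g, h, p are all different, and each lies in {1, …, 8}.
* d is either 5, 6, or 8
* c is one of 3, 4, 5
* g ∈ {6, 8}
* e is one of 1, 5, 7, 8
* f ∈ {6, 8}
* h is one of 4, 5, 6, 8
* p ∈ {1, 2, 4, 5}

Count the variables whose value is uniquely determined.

The 2 variables f and g are confined to {6, 8}, which locks those values in; drop them from d, e, h.
That leaves d = 5. Strike 5 from c, e, h, p.
That leaves h = 4. Remove 4 from c, p.
c has just one choice, so c = 3.
Determined: c=3, d=5, h=4. The other variables each still have more than one consistent value. That makes 3.

3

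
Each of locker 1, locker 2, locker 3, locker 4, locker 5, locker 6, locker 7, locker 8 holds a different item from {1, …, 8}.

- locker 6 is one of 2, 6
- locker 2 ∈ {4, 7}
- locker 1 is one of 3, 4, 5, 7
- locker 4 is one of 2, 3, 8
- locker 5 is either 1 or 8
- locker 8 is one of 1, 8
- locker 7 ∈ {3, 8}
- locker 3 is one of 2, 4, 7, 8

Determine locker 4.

2

The 8 variables draw from only 8 values {1, 2, 3, 4, 5, 6, 7, 8}, so each is used; only locker 1 can be 5, hence locker 1 = 5.
Among the 7 still-open variables, 6 fits only locker 6 (and all 7 values in {1, 2, 3, 4, 6, 7, 8} must be used), so locker 6 = 6.
The 2 variables locker 5 and locker 8 are confined to {1, 8}, which locks those values in; drop them from locker 3, locker 4, locker 7.
That leaves locker 7 = 3. So locker 4 can't be 3.
So locker 4 = 2.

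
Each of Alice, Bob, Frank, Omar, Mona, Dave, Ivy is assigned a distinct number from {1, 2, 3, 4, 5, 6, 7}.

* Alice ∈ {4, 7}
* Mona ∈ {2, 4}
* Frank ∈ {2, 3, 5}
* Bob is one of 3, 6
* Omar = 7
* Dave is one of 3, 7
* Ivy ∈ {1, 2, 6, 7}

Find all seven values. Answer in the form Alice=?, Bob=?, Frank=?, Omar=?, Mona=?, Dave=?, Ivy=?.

Omar must be 7 (only option left). Strike 7 from Alice, Dave, Ivy.
Dave must be 3 (only option left). Strike 3 from Bob, Frank.
Alice has just one choice, so Alice = 4. Strike 4 from Mona.
Bob must be 6 (only option left). Eliminate 6 elsewhere: Ivy.
Mona must be 2 (only option left). Eliminate 2 elsewhere: Frank, Ivy.
Ivy's domain is down to {1}, so Ivy = 1.
Frank must be 5 (only option left).

Alice=4, Bob=6, Frank=5, Omar=7, Mona=2, Dave=3, Ivy=1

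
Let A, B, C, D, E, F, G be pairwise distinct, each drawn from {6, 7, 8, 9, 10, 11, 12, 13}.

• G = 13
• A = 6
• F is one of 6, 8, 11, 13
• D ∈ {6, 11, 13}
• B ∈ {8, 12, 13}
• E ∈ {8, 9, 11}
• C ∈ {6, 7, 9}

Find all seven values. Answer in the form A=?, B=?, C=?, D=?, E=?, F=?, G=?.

A's domain is down to {6}, so A = 6. Eliminate 6 elsewhere: C, D, F.
G's domain is down to {13}, so G = 13. Strike 13 from B, D, F.
D has just one choice, so D = 11. So E, F can't be 11.
F must be 8 (only option left). Strike 8 from B, E.
That leaves B = 12.
That leaves E = 9. Strike 9 from C.
That leaves C = 7.

A=6, B=12, C=7, D=11, E=9, F=8, G=13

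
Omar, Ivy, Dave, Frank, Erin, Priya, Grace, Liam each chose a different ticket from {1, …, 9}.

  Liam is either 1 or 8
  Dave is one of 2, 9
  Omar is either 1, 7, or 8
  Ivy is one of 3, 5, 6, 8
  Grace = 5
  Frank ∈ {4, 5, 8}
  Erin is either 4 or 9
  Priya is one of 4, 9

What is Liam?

1

Grace's domain is down to {5}, so Grace = 5. Strike 5 from Ivy, Frank.
The 2 variables Erin and Priya are confined to {4, 9}, which locks those values in; drop them from Dave, Frank.
Dave's domain is down to {2}, so Dave = 2.
Frank has just one choice, so Frank = 8. Eliminate 8 elsewhere: Omar, Ivy, Liam.
So Liam = 1.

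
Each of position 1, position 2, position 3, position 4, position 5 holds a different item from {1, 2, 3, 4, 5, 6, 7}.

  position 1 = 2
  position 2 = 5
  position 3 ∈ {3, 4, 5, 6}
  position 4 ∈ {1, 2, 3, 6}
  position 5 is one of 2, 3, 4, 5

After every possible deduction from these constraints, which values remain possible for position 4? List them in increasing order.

1, 3, 6

position 1 has just one choice, so position 1 = 2. Strike 2 from position 4, position 5.
That leaves position 2 = 5. Remove 5 from position 3, position 5.
No further eliminations apply; position 4 can still be any of 1, 3, 6.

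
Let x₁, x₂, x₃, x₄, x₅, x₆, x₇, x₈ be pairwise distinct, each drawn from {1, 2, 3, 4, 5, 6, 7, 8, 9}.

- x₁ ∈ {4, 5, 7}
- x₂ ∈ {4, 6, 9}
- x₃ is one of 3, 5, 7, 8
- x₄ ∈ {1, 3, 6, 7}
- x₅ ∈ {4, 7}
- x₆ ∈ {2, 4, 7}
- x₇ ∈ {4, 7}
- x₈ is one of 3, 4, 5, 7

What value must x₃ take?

The 2 variables x₅ and x₇ are confined to {4, 7}, which locks those values in; drop them from x₁, x₂, x₃, x₄, x₆, x₈.
That leaves x₁ = 5. Eliminate 5 elsewhere: x₃, x₈.
That leaves x₆ = 2.
x₈ must be 3 (only option left). Strike 3 from x₃, x₄.
So x₃ = 8.

8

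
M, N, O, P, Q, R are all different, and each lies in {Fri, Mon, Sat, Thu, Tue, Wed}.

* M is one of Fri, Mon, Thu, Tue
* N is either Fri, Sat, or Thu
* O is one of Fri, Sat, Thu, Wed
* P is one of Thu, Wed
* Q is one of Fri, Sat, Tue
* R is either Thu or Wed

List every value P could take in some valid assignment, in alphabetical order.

Thu, Wed

The 6 variables together cover exactly {Fri, Mon, Sat, Thu, Tue, Wed} — 6 values for 6 variables — and Mon appears only in M's list, so M = Mon.
The 5 still-open variables together cover exactly {Fri, Sat, Thu, Tue, Wed} — 5 values for 5 variables — and Tue appears only in Q's list, so Q = Tue.
P and R between them cover only {Thu, Wed} — a naked pair. Remove those values from N, O.
No further eliminations apply; P can still be any of Thu, Wed.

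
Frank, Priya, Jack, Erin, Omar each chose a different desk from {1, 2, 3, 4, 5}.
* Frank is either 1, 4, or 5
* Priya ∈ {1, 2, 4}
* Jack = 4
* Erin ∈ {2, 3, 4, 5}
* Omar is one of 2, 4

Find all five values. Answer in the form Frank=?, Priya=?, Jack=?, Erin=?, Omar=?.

Jack has just one choice, so Jack = 4. Strike 4 from Frank, Priya, Erin, Omar.
That leaves Omar = 2. Eliminate 2 elsewhere: Priya, Erin.
Priya must be 1 (only option left). So Frank can't be 1.
Frank has just one choice, so Frank = 5. Eliminate 5 elsewhere: Erin.
Erin must be 3 (only option left).

Frank=5, Priya=1, Jack=4, Erin=3, Omar=2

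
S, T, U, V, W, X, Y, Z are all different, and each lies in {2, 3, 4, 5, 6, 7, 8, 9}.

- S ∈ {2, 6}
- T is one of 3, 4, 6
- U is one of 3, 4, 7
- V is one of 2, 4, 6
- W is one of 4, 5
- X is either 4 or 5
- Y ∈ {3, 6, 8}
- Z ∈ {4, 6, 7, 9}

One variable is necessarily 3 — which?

The 8 variables draw from only 8 values {2, 3, 4, 5, 6, 7, 8, 9}, so each is used; only Y can be 8, hence Y = 8.
The 7 still-open variables together cover exactly {2, 3, 4, 5, 6, 7, 9} — 7 values for 7 variables — and 9 appears only in Z's list, so Z = 9.
The 6 still-open variables together cover exactly {2, 3, 4, 5, 6, 7} — 6 values for 6 variables — and 7 appears only in U's list, so U = 7.
The 5 still-open variables draw from only 5 values {2, 3, 4, 5, 6}, so each is used; only T can be 3, hence T = 3.

T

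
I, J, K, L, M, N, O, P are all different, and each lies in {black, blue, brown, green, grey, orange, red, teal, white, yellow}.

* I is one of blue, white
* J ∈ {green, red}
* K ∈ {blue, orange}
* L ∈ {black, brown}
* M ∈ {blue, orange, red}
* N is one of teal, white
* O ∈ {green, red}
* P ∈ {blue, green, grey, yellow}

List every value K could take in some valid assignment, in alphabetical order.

J and O between them cover only {green, red} — a naked pair. Remove those values from M, P.
The 2 variables K and M are confined to {blue, orange}, which locks those values in; drop them from I, P.
That leaves I = white. Strike white from N.
N's domain is down to {teal}, so N = teal.
No further eliminations apply; K can still be any of blue, orange.

blue, orange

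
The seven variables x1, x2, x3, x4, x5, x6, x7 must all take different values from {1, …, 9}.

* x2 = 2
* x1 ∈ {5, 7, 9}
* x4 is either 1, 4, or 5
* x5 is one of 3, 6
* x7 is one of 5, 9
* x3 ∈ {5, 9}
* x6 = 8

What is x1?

7

x2 must be 2 (only option left).
x6 has just one choice, so x6 = 8.
x3 and x7 share exactly the 2 values {5, 9}; by pigeonhole those values go to them, so strike 5, 9 from x1, x4.
So x1 = 7.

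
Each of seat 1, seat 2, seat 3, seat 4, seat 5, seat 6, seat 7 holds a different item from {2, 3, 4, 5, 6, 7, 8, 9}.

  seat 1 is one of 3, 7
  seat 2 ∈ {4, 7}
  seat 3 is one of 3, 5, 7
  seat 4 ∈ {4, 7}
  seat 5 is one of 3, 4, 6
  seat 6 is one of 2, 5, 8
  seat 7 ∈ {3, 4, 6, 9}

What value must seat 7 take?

seat 2 and seat 4 share exactly the 2 values {4, 7}; by pigeonhole those values go to them, so strike 4, 7 from seat 1, seat 3, seat 5, seat 7.
seat 1 has just one choice, so seat 1 = 3. Eliminate 3 elsewhere: seat 3, seat 5, seat 7.
That leaves seat 3 = 5. So seat 6 can't be 5.
seat 5's domain is down to {6}, so seat 5 = 6. Strike 6 from seat 7.
So seat 7 = 9.

9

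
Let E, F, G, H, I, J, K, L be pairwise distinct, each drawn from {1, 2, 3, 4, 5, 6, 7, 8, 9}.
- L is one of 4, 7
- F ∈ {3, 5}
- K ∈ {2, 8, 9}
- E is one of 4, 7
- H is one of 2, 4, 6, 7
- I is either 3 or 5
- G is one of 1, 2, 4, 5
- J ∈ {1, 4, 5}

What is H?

6

E and L share exactly the 2 values {4, 7}; by pigeonhole those values go to them, so strike 4, 7 from G, H, J.
F and I share exactly the 2 values {3, 5}; by pigeonhole those values go to them, so strike 3, 5 from G, J.
J must be 1 (only option left). Eliminate 1 elsewhere: G.
G has just one choice, so G = 2. Strike 2 from H, K.
So H = 6.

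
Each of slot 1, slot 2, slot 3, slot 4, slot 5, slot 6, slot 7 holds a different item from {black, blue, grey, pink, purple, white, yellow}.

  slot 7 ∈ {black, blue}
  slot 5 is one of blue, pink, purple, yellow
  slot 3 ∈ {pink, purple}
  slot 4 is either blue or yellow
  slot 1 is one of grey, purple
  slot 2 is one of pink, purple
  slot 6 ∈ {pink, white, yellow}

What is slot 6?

white

Among the 7 variables, black fits only slot 7 (and all 7 values in {black, blue, grey, pink, purple, white, yellow} must be used), so slot 7 = black.
Among the 6 still-open variables, grey fits only slot 1 (and all 6 values in {blue, grey, pink, purple, white, yellow} must be used), so slot 1 = grey.
The 5 still-open variables together cover exactly {blue, pink, purple, white, yellow} — 5 values for 5 variables — and white appears only in slot 6's list, so slot 6 = white.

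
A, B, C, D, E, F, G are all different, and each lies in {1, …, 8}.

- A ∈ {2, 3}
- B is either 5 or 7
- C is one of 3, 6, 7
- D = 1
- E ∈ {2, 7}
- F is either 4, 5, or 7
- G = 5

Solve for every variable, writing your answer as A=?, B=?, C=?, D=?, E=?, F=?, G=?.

A=3, B=7, C=6, D=1, E=2, F=4, G=5

D's domain is down to {1}, so D = 1.
G's domain is down to {5}, so G = 5. Strike 5 from B, F.
B's domain is down to {7}, so B = 7. So C, E, F can't be 7.
E must be 2 (only option left). Eliminate 2 elsewhere: A.
F's domain is down to {4}, so F = 4.
A has just one choice, so A = 3. Strike 3 from C.
C must be 6 (only option left).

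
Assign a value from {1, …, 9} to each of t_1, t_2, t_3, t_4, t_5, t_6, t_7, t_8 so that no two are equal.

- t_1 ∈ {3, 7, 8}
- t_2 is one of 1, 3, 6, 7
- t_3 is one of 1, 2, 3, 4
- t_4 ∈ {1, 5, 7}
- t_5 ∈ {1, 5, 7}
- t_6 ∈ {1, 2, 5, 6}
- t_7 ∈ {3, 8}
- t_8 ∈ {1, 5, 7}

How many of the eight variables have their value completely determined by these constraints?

The 8 variables together cover exactly {1, 2, 3, 4, 5, 6, 7, 8} — 8 values for 8 variables — and 4 appears only in t_3's list, so t_3 = 4.
The 7 still-open variables draw from only 7 values {1, 2, 3, 5, 6, 7, 8}, so each is used; only t_6 can be 2, hence t_6 = 2.
The 6 still-open variables together cover exactly {1, 3, 5, 6, 7, 8} — 6 values for 6 variables — and 6 appears only in t_2's list, so t_2 = 6.
t_4, t_5, t_8 between them cover only {1, 5, 7} — a naked triple. Remove those values from t_1.
Determined: t_2=6, t_3=4, t_6=2. The other variables each still have more than one consistent value. That makes 3.

3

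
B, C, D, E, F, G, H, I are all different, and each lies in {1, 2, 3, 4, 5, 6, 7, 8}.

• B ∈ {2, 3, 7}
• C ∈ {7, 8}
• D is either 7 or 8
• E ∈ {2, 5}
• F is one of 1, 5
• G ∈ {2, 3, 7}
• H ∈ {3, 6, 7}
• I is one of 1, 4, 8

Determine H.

The 8 variables draw from only 8 values {1, 2, 3, 4, 5, 6, 7, 8}, so each is used; only I can be 4, hence I = 4.
The 7 still-open variables together cover exactly {1, 2, 3, 5, 6, 7, 8} — 7 values for 7 variables — and 1 appears only in F's list, so F = 1.
Among the 6 still-open variables, 5 fits only E (and all 6 values in {2, 3, 5, 6, 7, 8} must be used), so E = 5.
Among the 5 still-open variables, 6 fits only H (and all 5 values in {2, 3, 6, 7, 8} must be used), so H = 6.

6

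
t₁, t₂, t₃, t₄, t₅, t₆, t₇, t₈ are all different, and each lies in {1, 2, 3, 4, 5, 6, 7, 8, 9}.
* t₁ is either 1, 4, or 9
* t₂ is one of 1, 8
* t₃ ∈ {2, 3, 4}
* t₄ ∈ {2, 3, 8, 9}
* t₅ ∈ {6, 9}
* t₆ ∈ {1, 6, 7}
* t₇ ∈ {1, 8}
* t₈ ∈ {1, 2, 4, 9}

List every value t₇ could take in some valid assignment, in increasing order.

The 8 variables together cover exactly {1, 2, 3, 4, 6, 7, 8, 9} — 8 values for 8 variables — and 7 appears only in t₆'s list, so t₆ = 7.
Among the 7 still-open variables, 6 fits only t₅ (and all 7 values in {1, 2, 3, 4, 6, 8, 9} must be used), so t₅ = 6.
t₂ and t₇ share exactly the 2 values {1, 8}; by pigeonhole those values go to them, so strike 1, 8 from t₁, t₄, t₈.
No further eliminations apply; t₇ can still be any of 1, 8.

1, 8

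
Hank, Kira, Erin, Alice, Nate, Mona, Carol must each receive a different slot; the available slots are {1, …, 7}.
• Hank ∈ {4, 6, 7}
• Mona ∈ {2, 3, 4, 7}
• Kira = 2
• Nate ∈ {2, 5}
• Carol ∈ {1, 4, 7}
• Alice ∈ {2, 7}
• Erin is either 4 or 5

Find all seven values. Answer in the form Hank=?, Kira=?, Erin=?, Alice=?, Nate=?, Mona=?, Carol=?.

Hank=6, Kira=2, Erin=4, Alice=7, Nate=5, Mona=3, Carol=1

Kira has just one choice, so Kira = 2. Strike 2 from Alice, Nate, Mona.
Alice must be 7 (only option left). So Hank, Mona, Carol can't be 7.
Nate has just one choice, so Nate = 5. Eliminate 5 elsewhere: Erin.
Erin has just one choice, so Erin = 4. Strike 4 from Hank, Mona, Carol.
Mona must be 3 (only option left).
Carol must be 1 (only option left).
Hank has just one choice, so Hank = 6.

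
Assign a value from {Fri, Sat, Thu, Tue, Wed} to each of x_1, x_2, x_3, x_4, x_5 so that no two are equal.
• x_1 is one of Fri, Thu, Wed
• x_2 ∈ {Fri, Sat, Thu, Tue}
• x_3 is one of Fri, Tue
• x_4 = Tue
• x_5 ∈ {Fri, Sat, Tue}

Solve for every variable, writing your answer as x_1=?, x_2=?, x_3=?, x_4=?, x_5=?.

x_1=Wed, x_2=Thu, x_3=Fri, x_4=Tue, x_5=Sat

x_4 must be Tue (only option left). Eliminate Tue elsewhere: x_2, x_3, x_5.
x_3's domain is down to {Fri}, so x_3 = Fri. Eliminate Fri elsewhere: x_1, x_2, x_5.
x_5 has just one choice, so x_5 = Sat. Eliminate Sat elsewhere: x_2.
x_2 must be Thu (only option left). Strike Thu from x_1.
x_1 has just one choice, so x_1 = Wed.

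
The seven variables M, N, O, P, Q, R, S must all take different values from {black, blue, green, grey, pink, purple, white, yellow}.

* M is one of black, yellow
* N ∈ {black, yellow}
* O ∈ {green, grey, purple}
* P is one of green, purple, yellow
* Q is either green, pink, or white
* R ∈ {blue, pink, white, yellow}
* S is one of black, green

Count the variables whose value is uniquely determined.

M and N share exactly the 2 values {black, yellow}; by pigeonhole those values go to them, so strike black, yellow from P, R, S.
S has just one choice, so S = green. So O, P, Q can't be green.
P's domain is down to {purple}, so P = purple. Strike purple from O.
O has just one choice, so O = grey.
Determined: O=grey, P=purple, S=green. The other variables each still have more than one consistent value. That makes 3.

3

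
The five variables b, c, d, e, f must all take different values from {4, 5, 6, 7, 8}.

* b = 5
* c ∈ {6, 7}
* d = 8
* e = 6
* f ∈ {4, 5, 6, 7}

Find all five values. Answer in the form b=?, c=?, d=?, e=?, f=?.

b=5, c=7, d=8, e=6, f=4

b's domain is down to {5}, so b = 5. Eliminate 5 elsewhere: f.
That leaves d = 8.
e has just one choice, so e = 6. Strike 6 from c, f.
c has just one choice, so c = 7. So f can't be 7.
f has just one choice, so f = 4.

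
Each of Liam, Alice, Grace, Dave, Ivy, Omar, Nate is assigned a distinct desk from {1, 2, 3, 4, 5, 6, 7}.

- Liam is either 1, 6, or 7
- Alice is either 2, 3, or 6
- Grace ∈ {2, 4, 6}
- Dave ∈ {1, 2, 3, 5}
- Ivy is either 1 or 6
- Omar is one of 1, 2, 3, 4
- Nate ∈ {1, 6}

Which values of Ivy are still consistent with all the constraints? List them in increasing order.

1, 6

The 7 variables together cover exactly {1, 2, 3, 4, 5, 6, 7} — 7 values for 7 variables — and 5 appears only in Dave's list, so Dave = 5.
The 6 still-open variables together cover exactly {1, 2, 3, 4, 6, 7} — 6 values for 6 variables — and 7 appears only in Liam's list, so Liam = 7.
Ivy and Nate between them cover only {1, 6} — a naked pair. Remove those values from Alice, Grace, Omar.
No further eliminations apply; Ivy can still be any of 1, 6.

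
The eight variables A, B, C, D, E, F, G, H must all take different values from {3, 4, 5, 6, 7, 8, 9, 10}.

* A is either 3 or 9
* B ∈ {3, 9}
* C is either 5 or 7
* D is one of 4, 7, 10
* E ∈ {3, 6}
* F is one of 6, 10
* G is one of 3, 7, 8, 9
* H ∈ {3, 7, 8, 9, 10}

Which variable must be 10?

F

Among the 8 variables, 4 fits only D (and all 8 values in {3, 4, 5, 6, 7, 8, 9, 10} must be used), so D = 4.
The 7 still-open variables draw from only 7 values {3, 5, 6, 7, 8, 9, 10}, so each is used; only C can be 5, hence C = 5.
A and B between them cover only {3, 9} — a naked pair. Remove those values from E, G, H.
E's domain is down to {6}, so E = 6. Remove 6 from F.
So 10 goes to F.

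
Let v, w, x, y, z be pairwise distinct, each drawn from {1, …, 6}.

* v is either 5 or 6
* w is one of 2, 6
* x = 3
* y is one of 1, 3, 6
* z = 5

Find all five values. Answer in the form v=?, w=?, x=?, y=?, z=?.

v=6, w=2, x=3, y=1, z=5

x has just one choice, so x = 3. Eliminate 3 elsewhere: y.
z's domain is down to {5}, so z = 5. So v can't be 5.
v's domain is down to {6}, so v = 6. So w, y can't be 6.
w must be 2 (only option left).
y's domain is down to {1}, so y = 1.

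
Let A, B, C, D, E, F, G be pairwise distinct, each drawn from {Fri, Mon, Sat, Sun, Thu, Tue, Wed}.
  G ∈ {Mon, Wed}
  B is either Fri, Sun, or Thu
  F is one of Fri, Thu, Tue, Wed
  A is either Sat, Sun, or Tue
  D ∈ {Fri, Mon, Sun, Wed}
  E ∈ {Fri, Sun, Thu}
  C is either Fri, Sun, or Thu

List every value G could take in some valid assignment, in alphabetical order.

Among the 7 variables, Sat fits only A (and all 7 values in {Fri, Mon, Sat, Sun, Thu, Tue, Wed} must be used), so A = Sat.
Among the 6 still-open variables, Tue fits only F (and all 6 values in {Fri, Mon, Sun, Thu, Tue, Wed} must be used), so F = Tue.
B, C, E share exactly the 3 values {Fri, Sun, Thu}; by pigeonhole those values go to them, so strike Fri, Sun, Thu from D.
No further eliminations apply; G can still be any of Mon, Wed.

Mon, Wed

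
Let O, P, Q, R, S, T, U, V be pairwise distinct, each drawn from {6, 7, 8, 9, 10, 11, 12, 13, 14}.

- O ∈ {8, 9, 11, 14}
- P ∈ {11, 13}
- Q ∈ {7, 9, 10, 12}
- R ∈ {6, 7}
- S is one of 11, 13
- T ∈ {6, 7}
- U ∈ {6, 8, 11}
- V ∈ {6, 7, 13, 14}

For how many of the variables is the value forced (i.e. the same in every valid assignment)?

The 2 variables P and S are confined to {11, 13}, which locks those values in; drop them from O, U, V.
The 2 variables R and T are confined to {6, 7}, which locks those values in; drop them from Q, U, V.
U's domain is down to {8}, so U = 8. Strike 8 from O.
V's domain is down to {14}, so V = 14. Remove 14 from O.
O has just one choice, so O = 9. Strike 9 from Q.
Determined: O=9, U=8, V=14. The other variables each still have more than one consistent value. That makes 3.

3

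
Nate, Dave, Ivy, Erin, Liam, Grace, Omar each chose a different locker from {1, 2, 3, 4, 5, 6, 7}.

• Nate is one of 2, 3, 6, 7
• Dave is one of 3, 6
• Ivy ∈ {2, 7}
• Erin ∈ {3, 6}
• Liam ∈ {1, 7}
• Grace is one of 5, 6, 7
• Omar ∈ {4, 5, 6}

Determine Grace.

The 7 variables together cover exactly {1, 2, 3, 4, 5, 6, 7} — 7 values for 7 variables — and 1 appears only in Liam's list, so Liam = 1.
The 6 still-open variables draw from only 6 values {2, 3, 4, 5, 6, 7}, so each is used; only Omar can be 4, hence Omar = 4.
Among the 5 still-open variables, 5 fits only Grace (and all 5 values in {2, 3, 5, 6, 7} must be used), so Grace = 5.

5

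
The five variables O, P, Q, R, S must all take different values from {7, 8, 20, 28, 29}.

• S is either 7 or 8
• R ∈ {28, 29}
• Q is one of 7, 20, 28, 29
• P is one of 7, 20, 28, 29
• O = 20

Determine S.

8

O's domain is down to {20}, so O = 20. So P, Q can't be 20.
Among the 4 still-open variables, 8 fits only S (and all 4 values in {7, 8, 28, 29} must be used), so S = 8.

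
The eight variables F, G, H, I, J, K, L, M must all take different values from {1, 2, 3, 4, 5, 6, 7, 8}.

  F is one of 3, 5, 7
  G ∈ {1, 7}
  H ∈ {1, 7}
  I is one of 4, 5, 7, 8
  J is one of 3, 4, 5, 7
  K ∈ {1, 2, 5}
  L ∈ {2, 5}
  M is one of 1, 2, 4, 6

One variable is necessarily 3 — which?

The 8 variables draw from only 8 values {1, 2, 3, 4, 5, 6, 7, 8}, so each is used; only M can be 6, hence M = 6.
The 7 still-open variables together cover exactly {1, 2, 3, 4, 5, 7, 8} — 7 values for 7 variables — and 8 appears only in I's list, so I = 8.
Among the 6 still-open variables, 4 fits only J (and all 6 values in {1, 2, 3, 4, 5, 7} must be used), so J = 4.
Among the 5 still-open variables, 3 fits only F (and all 5 values in {1, 2, 3, 5, 7} must be used), so F = 3.

F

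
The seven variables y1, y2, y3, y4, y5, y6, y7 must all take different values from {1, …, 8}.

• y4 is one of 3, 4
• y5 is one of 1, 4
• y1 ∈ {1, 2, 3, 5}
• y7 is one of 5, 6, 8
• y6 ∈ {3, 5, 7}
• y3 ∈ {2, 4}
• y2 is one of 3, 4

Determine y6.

The 2 variables y2 and y4 are confined to {3, 4}, which locks those values in; drop them from y1, y3, y5, y6.
y3 has just one choice, so y3 = 2. Remove 2 from y1.
y5 has just one choice, so y5 = 1. Remove 1 from y1.
y1 must be 5 (only option left). So y6, y7 can't be 5.
So y6 = 7.

7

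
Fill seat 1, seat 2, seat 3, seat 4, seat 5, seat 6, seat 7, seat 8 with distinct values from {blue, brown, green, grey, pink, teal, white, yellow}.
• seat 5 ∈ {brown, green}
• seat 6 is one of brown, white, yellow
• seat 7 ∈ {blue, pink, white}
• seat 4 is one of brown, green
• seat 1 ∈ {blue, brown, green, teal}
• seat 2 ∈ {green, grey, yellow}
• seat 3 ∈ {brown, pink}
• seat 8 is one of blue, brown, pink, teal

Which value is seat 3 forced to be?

The 8 variables draw from only 8 values {blue, brown, green, grey, pink, teal, white, yellow}, so each is used; only seat 2 can be grey, hence seat 2 = grey.
Among the 7 still-open variables, yellow fits only seat 6 (and all 7 values in {blue, brown, green, pink, teal, white, yellow} must be used), so seat 6 = yellow.
The 6 still-open variables together cover exactly {blue, brown, green, pink, teal, white} — 6 values for 6 variables — and white appears only in seat 7's list, so seat 7 = white.
seat 4 and seat 5 share exactly the 2 values {brown, green}; by pigeonhole those values go to them, so strike brown, green from seat 1, seat 3, seat 8.
So seat 3 = pink.

pink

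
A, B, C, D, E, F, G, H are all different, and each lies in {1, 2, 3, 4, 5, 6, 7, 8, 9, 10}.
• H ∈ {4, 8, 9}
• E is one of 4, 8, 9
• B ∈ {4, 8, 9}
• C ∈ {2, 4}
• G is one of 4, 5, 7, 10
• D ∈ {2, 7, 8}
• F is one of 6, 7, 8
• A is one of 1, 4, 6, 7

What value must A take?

B, E, H between them cover only {4, 8, 9} — a naked triple. Remove those values from A, C, D, F, G.
C's domain is down to {2}, so C = 2. Eliminate 2 elsewhere: D.
D has just one choice, so D = 7. Remove 7 from A, F, G.
That leaves F = 6. Remove 6 from A.
So A = 1.

1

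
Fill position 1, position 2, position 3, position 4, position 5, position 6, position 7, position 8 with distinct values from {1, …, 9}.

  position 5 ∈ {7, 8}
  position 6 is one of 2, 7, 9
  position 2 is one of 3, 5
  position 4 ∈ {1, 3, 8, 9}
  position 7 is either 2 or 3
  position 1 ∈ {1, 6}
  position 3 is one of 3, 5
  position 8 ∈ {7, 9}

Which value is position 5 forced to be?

8

The 8 variables together cover exactly {1, 2, 3, 5, 6, 7, 8, 9} — 8 values for 8 variables — and 6 appears only in position 1's list, so position 1 = 6.
Among the 7 still-open variables, 1 fits only position 4 (and all 7 values in {1, 2, 3, 5, 7, 8, 9} must be used), so position 4 = 1.
Among the 6 still-open variables, 8 fits only position 5 (and all 6 values in {2, 3, 5, 7, 8, 9} must be used), so position 5 = 8.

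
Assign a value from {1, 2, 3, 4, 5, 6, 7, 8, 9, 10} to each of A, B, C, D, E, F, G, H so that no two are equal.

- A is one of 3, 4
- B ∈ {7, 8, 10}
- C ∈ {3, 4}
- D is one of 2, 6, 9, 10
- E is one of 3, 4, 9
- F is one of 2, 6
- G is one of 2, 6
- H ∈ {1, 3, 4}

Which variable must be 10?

D

The 2 variables A and C are confined to {3, 4}, which locks those values in; drop them from E, H.
E has just one choice, so E = 9. Strike 9 from D.
H must be 1 (only option left).
F and G between them cover only {2, 6} — a naked pair. Remove those values from D.
So 10 goes to D.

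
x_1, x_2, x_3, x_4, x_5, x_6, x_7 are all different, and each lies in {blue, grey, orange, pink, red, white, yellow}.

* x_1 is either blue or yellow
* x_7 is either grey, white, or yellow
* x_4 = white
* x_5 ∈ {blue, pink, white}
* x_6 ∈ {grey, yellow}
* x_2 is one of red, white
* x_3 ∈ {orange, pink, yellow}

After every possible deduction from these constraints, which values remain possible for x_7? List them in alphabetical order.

x_4 must be white (only option left). So x_2, x_5, x_7 can't be white.
x_2 must be red (only option left).
Among the 5 still-open variables, orange fits only x_3 (and all 5 values in {blue, grey, orange, pink, yellow} must be used), so x_3 = orange.
The 4 still-open variables together cover exactly {blue, grey, pink, yellow} — 4 values for 4 variables — and pink appears only in x_5's list, so x_5 = pink.
The 3 still-open variables draw from only 3 values {blue, grey, yellow}, so each is used; only x_1 can be blue, hence x_1 = blue.
No further eliminations apply; x_7 can still be any of grey, yellow.

grey, yellow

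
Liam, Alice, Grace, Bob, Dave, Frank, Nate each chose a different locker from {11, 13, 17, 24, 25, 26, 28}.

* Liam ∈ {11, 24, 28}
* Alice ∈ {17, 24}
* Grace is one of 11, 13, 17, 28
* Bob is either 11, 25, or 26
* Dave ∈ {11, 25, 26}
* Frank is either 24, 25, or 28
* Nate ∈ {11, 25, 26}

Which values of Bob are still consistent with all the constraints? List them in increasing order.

Among the 7 variables, 13 fits only Grace (and all 7 values in {11, 13, 17, 24, 25, 26, 28} must be used), so Grace = 13.
The 6 still-open variables draw from only 6 values {11, 17, 24, 25, 26, 28}, so each is used; only Alice can be 17, hence Alice = 17.
Bob, Dave, Nate between them cover only {11, 25, 26} — a naked triple. Remove those values from Liam, Frank.
No further eliminations apply; Bob can still be any of 11, 25, 26.

11, 25, 26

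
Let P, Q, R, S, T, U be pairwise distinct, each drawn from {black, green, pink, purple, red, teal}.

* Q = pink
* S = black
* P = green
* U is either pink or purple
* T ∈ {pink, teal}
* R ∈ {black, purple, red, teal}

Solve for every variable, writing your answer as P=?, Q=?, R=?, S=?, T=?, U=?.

P=green, Q=pink, R=red, S=black, T=teal, U=purple

P's domain is down to {green}, so P = green.
Q must be pink (only option left). Strike pink from T, U.
That leaves S = black. So R can't be black.
T has just one choice, so T = teal. Eliminate teal elsewhere: R.
U has just one choice, so U = purple. Remove purple from R.
R must be red (only option left).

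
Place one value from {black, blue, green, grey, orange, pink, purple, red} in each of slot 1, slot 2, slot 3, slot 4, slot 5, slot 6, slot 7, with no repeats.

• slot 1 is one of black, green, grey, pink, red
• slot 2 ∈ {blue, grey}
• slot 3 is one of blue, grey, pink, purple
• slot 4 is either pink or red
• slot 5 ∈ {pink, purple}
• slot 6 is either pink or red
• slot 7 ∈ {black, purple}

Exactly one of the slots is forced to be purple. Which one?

slot 5

The 7 variables together cover exactly {black, blue, green, grey, pink, purple, red} — 7 values for 7 variables — and green appears only in slot 1's list, so slot 1 = green.
The 6 still-open variables together cover exactly {black, blue, grey, pink, purple, red} — 6 values for 6 variables — and black appears only in slot 7's list, so slot 7 = black.
slot 4 and slot 6 share exactly the 2 values {pink, red}; by pigeonhole those values go to them, so strike pink, red from slot 3, slot 5.
So purple goes to slot 5.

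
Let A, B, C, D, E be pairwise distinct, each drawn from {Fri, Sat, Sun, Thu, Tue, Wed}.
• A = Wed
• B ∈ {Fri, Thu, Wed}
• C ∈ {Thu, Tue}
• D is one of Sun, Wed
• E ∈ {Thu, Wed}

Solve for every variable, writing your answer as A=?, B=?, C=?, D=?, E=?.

A=Wed, B=Fri, C=Tue, D=Sun, E=Thu

A has just one choice, so A = Wed. So B, D, E can't be Wed.
D has just one choice, so D = Sun.
E's domain is down to {Thu}, so E = Thu. So B, C can't be Thu.
That leaves B = Fri.
C's domain is down to {Tue}, so C = Tue.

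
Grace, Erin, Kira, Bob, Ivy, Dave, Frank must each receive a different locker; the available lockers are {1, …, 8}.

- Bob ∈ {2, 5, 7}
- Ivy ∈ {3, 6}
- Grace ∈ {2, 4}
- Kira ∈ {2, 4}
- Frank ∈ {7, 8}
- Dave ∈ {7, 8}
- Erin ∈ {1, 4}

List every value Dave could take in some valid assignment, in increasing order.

7, 8

Grace and Kira share exactly the 2 values {2, 4}; by pigeonhole those values go to them, so strike 2, 4 from Erin, Bob.
Erin has just one choice, so Erin = 1.
Dave and Frank between them cover only {7, 8} — a naked pair. Remove those values from Bob.
Bob has just one choice, so Bob = 5.
No further eliminations apply; Dave can still be any of 7, 8.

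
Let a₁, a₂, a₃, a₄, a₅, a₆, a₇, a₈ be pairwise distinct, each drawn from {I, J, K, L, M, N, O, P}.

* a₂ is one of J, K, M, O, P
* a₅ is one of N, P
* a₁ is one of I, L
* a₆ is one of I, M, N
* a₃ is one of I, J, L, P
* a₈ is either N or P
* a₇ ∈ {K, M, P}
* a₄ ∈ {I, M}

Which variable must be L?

The 8 variables together cover exactly {I, J, K, L, M, N, O, P} — 8 values for 8 variables — and O appears only in a₂'s list, so a₂ = O.
The 7 still-open variables draw from only 7 values {I, J, K, L, M, N, P}, so each is used; only a₃ can be J, hence a₃ = J.
The 6 still-open variables draw from only 6 values {I, K, L, M, N, P}, so each is used; only a₇ can be K, hence a₇ = K.
The 5 still-open variables draw from only 5 values {I, L, M, N, P}, so each is used; only a₁ can be L, hence a₁ = L.

a₁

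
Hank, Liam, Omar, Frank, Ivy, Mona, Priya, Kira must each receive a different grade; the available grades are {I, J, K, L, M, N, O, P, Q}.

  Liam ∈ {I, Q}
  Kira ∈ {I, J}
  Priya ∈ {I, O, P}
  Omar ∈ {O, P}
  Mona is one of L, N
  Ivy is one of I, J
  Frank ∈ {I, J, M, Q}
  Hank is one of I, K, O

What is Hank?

Ivy and Kira between them cover only {I, J} — a naked pair. Remove those values from Hank, Liam, Frank, Priya.
Liam must be Q (only option left). Strike Q from Frank.
Frank's domain is down to {M}, so Frank = M.
The 2 variables Omar and Priya are confined to {O, P}, which locks those values in; drop them from Hank.
So Hank = K.

K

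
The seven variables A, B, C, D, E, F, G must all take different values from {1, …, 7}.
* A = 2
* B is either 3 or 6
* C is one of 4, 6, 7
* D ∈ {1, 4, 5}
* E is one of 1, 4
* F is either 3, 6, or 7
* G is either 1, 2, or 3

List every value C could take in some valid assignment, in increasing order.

A must be 2 (only option left). Remove 2 from G.
Among the 6 still-open variables, 5 fits only D (and all 6 values in {1, 3, 4, 5, 6, 7} must be used), so D = 5.
No further eliminations apply; C can still be any of 4, 6, 7.

4, 6, 7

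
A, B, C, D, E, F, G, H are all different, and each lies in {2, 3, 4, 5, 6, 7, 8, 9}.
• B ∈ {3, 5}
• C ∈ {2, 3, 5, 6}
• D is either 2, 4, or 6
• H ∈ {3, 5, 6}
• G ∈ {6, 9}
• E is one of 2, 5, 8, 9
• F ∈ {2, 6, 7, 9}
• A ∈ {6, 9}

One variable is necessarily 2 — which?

The 8 variables together cover exactly {2, 3, 4, 5, 6, 7, 8, 9} — 8 values for 8 variables — and 4 appears only in D's list, so D = 4.
The 7 still-open variables together cover exactly {2, 3, 5, 6, 7, 8, 9} — 7 values for 7 variables — and 7 appears only in F's list, so F = 7.
Among the 6 still-open variables, 8 fits only E (and all 6 values in {2, 3, 5, 6, 8, 9} must be used), so E = 8.
Among the 5 still-open variables, 2 fits only C (and all 5 values in {2, 3, 5, 6, 9} must be used), so C = 2.

C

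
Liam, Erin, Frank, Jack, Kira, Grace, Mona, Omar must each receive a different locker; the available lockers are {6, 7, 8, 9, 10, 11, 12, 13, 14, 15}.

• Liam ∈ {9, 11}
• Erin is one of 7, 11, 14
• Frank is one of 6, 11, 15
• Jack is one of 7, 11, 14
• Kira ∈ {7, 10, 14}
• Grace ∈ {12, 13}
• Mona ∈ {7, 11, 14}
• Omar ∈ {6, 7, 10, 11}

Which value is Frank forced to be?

Erin, Jack, Mona between them cover only {7, 11, 14} — a naked triple. Remove those values from Liam, Frank, Kira, Omar.
Liam has just one choice, so Liam = 9.
That leaves Kira = 10. Strike 10 from Omar.
That leaves Omar = 6. Eliminate 6 elsewhere: Frank.
So Frank = 15.

15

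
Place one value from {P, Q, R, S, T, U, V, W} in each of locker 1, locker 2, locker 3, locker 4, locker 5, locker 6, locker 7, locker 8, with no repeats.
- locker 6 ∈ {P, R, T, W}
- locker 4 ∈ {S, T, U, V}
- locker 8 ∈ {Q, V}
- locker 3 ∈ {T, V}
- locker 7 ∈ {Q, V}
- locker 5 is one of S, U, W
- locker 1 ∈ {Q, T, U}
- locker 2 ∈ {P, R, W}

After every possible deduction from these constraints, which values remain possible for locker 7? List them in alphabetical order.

Q, V

The 2 variables locker 7 and locker 8 are confined to {Q, V}, which locks those values in; drop them from locker 1, locker 3, locker 4.
That leaves locker 3 = T. Strike T from locker 1, locker 4, locker 6.
locker 1 has just one choice, so locker 1 = U. So locker 4, locker 5 can't be U.
That leaves locker 4 = S. Strike S from locker 5.
locker 5 has just one choice, so locker 5 = W. So locker 2, locker 6 can't be W.
No further eliminations apply; locker 7 can still be any of Q, V.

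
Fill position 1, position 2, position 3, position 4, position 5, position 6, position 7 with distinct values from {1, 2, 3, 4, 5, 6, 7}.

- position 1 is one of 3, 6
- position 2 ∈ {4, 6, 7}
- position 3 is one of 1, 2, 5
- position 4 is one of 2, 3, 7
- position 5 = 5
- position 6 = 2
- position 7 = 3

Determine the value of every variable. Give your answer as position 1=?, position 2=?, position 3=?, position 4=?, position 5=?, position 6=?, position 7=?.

position 5 has just one choice, so position 5 = 5. Remove 5 from position 3.
position 6 has just one choice, so position 6 = 2. Remove 2 from position 3, position 4.
position 7's domain is down to {3}, so position 7 = 3. So position 1, position 4 can't be 3.
position 1 must be 6 (only option left). So position 2 can't be 6.
position 3 must be 1 (only option left).
position 4 has just one choice, so position 4 = 7. Eliminate 7 elsewhere: position 2.
That leaves position 2 = 4.

position 1=6, position 2=4, position 3=1, position 4=7, position 5=5, position 6=2, position 7=3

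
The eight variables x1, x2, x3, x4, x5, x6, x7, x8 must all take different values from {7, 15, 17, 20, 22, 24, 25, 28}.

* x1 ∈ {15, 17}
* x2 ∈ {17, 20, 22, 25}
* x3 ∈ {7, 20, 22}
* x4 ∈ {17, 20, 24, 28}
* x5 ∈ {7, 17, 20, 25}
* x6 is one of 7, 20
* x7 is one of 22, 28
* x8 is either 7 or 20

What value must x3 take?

22

The 8 variables draw from only 8 values {7, 15, 17, 20, 22, 24, 25, 28}, so each is used; only x1 can be 15, hence x1 = 15.
Among the 7 still-open variables, 24 fits only x4 (and all 7 values in {7, 17, 20, 22, 24, 25, 28} must be used), so x4 = 24.
The 6 still-open variables draw from only 6 values {7, 17, 20, 22, 25, 28}, so each is used; only x7 can be 28, hence x7 = 28.
x6 and x8 share exactly the 2 values {7, 20}; by pigeonhole those values go to them, so strike 7, 20 from x2, x3, x5.
So x3 = 22.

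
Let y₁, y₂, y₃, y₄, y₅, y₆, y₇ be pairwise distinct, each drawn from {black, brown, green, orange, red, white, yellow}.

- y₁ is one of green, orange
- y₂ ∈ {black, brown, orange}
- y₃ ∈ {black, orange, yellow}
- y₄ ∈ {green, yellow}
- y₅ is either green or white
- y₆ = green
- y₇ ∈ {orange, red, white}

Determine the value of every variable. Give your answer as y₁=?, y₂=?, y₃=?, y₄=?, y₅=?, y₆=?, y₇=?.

y₆ has just one choice, so y₆ = green. Remove green from y₁, y₄, y₅.
That leaves y₁ = orange. So y₂, y₃, y₇ can't be orange.
That leaves y₄ = yellow. Eliminate yellow elsewhere: y₃.
y₅ must be white (only option left). So y₇ can't be white.
y₇'s domain is down to {red}, so y₇ = red.
y₃'s domain is down to {black}, so y₃ = black. So y₂ can't be black.
That leaves y₂ = brown.

y₁=orange, y₂=brown, y₃=black, y₄=yellow, y₅=white, y₆=green, y₇=red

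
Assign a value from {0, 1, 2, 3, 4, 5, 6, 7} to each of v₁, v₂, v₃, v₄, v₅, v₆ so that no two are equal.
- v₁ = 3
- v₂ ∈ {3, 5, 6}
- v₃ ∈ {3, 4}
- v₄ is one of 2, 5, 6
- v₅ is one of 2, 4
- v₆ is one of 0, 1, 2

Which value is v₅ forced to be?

2

v₁ must be 3 (only option left). So v₂, v₃ can't be 3.
v₃ must be 4 (only option left). Eliminate 4 elsewhere: v₅.
So v₅ = 2.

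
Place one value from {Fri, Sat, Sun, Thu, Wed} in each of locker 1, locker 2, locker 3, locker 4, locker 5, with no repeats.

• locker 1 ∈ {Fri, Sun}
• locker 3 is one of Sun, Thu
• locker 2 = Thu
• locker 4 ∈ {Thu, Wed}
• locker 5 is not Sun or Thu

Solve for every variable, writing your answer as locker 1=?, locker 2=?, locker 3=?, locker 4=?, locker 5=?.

locker 2 has just one choice, so locker 2 = Thu. Strike Thu from locker 3, locker 4.
locker 3 has just one choice, so locker 3 = Sun. So locker 1 can't be Sun.
That leaves locker 4 = Wed. Eliminate Wed elsewhere: locker 5.
locker 1 must be Fri (only option left). Strike Fri from locker 5.
That leaves locker 5 = Sat.

locker 1=Fri, locker 2=Thu, locker 3=Sun, locker 4=Wed, locker 5=Sat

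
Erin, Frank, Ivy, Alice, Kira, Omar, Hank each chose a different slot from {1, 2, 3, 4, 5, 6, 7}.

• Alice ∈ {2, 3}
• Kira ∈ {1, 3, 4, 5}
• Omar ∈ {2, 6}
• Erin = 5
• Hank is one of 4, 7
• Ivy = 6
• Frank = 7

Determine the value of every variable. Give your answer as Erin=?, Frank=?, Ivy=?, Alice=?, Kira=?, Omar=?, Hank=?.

Erin's domain is down to {5}, so Erin = 5. So Kira can't be 5.
That leaves Frank = 7. Eliminate 7 elsewhere: Hank.
Ivy must be 6 (only option left). So Omar can't be 6.
Omar's domain is down to {2}, so Omar = 2. So Alice can't be 2.
That leaves Hank = 4. So Kira can't be 4.
Alice must be 3 (only option left). Eliminate 3 elsewhere: Kira.
That leaves Kira = 1.

Erin=5, Frank=7, Ivy=6, Alice=3, Kira=1, Omar=2, Hank=4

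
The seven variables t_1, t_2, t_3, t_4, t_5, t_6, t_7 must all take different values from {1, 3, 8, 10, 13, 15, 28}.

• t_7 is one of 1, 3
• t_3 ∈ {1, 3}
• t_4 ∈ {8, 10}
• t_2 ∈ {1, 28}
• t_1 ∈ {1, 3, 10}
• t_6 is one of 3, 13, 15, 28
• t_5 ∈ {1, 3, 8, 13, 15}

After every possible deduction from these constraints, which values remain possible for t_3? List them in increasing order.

t_3 and t_7 between them cover only {1, 3} — a naked pair. Remove those values from t_1, t_2, t_5, t_6.
That leaves t_1 = 10. So t_4 can't be 10.
t_2 must be 28 (only option left). Eliminate 28 elsewhere: t_6.
t_4's domain is down to {8}, so t_4 = 8. So t_5 can't be 8.
No further eliminations apply; t_3 can still be any of 1, 3.

1, 3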